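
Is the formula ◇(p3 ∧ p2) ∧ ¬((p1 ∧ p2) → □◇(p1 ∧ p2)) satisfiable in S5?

Unsatisfiable

1. ◇(p3 ∧ p2) ∧ ¬((p1 ∧ p2) → □◇(p1 ∧ p2)), 0
2. ◇(p3 ∧ p2), 0
3. ¬((p1 ∧ p2) → □◇(p1 ∧ p2)), 0
4. p1 ∧ p2, 0
5. ¬□◇(p1 ∧ p2), 0
6. p1, 0
7. p2, 0
8. p3 ∧ p2, 1
9. p3, 1
10. p2, 1
11. ¬◇(p1 ∧ p2), 2
12. ¬(p1 ∧ p2), 0
13. ¬(p1 ∧ p2), 1
14. ¬(p1 ∧ p2), 2
15. ¬p2, 0
Accessibility: 0R0, 0R1, 0R2, 1R0, 1R1, 1R2, 2R0, 2R1, 2R2
Branch closes: p2 and ¬p2 both at 0.
(One branch shown.) All branches close.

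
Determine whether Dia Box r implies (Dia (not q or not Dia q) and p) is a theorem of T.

Tableau for the negation not (Dia Box r implies (Dia (not q or not Dia q) and p)):
1. not (Dia Box r implies (Dia (not q or not Dia q) and p)), u
2. Dia Box r, u
3. not (Dia (not q or not Dia q) and p), u
4. not p, u
5. Box r, v
6. r, v
Accessibility: uRu, uRv, vRv
The negation has an open branch (countermodel exists).

No, not valid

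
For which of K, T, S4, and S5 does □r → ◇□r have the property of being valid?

T, S4, S5

T-tableau for the negation ¬(□r → ◇□r):
1. ¬(□r → ◇□r), 0
2. □r, 0
3. ¬◇□r, 0
4. r, 0
5. ¬□r, 0
6. ¬r, 1
7. r, 1
Accessibility: 0R0, 0R1, 1R1
Branch closes: r and ¬r both at 1.
Every branch closes (one shown): valid in T, hence also in S4, S5 (every theorem of T is a theorem of S4 and S5).
K-tableau for the negation ¬(□r → ◇□r):
1. ¬(□r → ◇□r), 0
2. □r, 0
3. ¬◇□r, 0
Complete open branch: countermodel on a K-frame, so not valid in K.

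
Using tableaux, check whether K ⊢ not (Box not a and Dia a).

Tableau for the negation Box not a and Dia a:
1. Box not a and Dia a, w0
2. Box not a, w0
3. Dia a, w0
4. a, w1
5. not a, w1
Accessibility: w0Rw1
Branch closes: a and not a both at w1.
Every branch of the negation's tableau closes; the branch above is one of them.

Valid in K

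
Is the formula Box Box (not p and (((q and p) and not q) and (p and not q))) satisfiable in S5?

Unsatisfiable

1. Box Box (not p and (((q and p) and not q) and (p and not q))), 0
2. Box (not p and (((q and p) and not q) and (p and not q))), 0
3. not p and (((q and p) and not q) and (p and not q)), 0
4. not p, 0
5. ((q and p) and not q) and (p and not q), 0
6. (q and p) and not q, 0
7. p and not q, 0
8. q and p, 0
9. not q, 0
10. p, 0
Accessibility: 0R0
Branch closes: p and not p both at 0.
(One branch shown.) All branches close.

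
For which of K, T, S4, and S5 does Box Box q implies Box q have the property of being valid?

T-tableau for the negation not (Box Box q implies Box q):
1. not (Box Box q implies Box q), u
2. Box Box q, u
3. not Box q, u
4. Box q, u
5. q, u
6. not q, v
7. Box q, v
8. q, v
Accessibility: uRu, uRv, vRv
Branch closes: q and not q both at v.
Every branch closes (one shown): valid in T, hence also in S4, S5 (every theorem of T is a theorem of S4 and S5).
K-tableau for the negation not (Box Box q implies Box q):
1. not (Box Box q implies Box q), u
2. Box Box q, u
3. not Box q, u
4. not q, v
5. Box q, v
Accessibility: uRv
Complete open branch: countermodel on a K-frame, so not valid in K.

T, S4, S5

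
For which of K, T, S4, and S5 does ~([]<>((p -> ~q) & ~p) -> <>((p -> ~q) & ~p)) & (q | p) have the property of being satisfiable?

K

T-tableau for the formula:
1. ~([]<>((p -> ~q) & ~p) -> <>((p -> ~q) & ~p)) & (q | p), u
2. ~([]<>((p -> ~q) & ~p) -> <>((p -> ~q) & ~p)), u
3. q | p, u
4. []<>((p -> ~q) & ~p), u
5. ~<>((p -> ~q) & ~p), u
6. <>((p -> ~q) & ~p), u
7. ~((p -> ~q) & ~p), u
8. p, u
9. ~(p -> ~q), u
10. q, u
11. (p -> ~q) & ~p, v
12. p -> ~q, v
13. ~p, v
14. <>((p -> ~q) & ~p), v
15. ~((p -> ~q) & ~p), v
16. ~q, v
17. ~(p -> ~q), v
18. p, v
19. q, v
Accessibility: uRu, uRv, vRv
Branch closes: p and ~p both at v.
Every branch closes (one shown): unsatisfiable in T, hence also in S4, S5 (every S4/S5-frame is a T-frame).
K-tableau for the formula:
1. ~([]<>((p -> ~q) & ~p) -> <>((p -> ~q) & ~p)) & (q | p), u
2. ~([]<>((p -> ~q) & ~p) -> <>((p -> ~q) & ~p)), u
3. q | p, u
4. []<>((p -> ~q) & ~p), u
5. ~<>((p -> ~q) & ~p), u
6. p, u
Complete open branch: satisfiable in K.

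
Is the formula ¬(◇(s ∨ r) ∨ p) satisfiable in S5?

1. ¬(◇(s ∨ r) ∨ p), 0
2. ¬◇(s ∨ r), 0
3. ¬p, 0
4. ¬(s ∨ r), 0
5. ¬s, 0
6. ¬r, 0
Accessibility: 0R0

Satisfiable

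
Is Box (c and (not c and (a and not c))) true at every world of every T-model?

Invalid (countermodel exists)

Tableau for the negation not Box (c and (not c and (a and not c))):
1. not Box (c and (not c and (a and not c))), 0
2. not (c and (not c and (a and not c))), 1   [neg-Box-rule on 1: fresh world 1, 0R1]
3. not (not c and (a and not c)), 1   [neg-and-rule on 2 (branches; this branch)]
4. not (a and not c), 1   [neg-and-rule on 3 (branches; this branch)]
5. c, 1   [neg-and-rule on 4 (branches; this branch)]
Accessibility: 0R0, 0R1, 1R1
The negation has an open branch (countermodel exists).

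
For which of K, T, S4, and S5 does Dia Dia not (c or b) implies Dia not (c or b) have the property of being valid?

S4, S5

T-tableau for the negation not (Dia Dia not (c or b) implies Dia not (c or b)):
1. not (Dia Dia not (c or b) implies Dia not (c or b)), 0
2. Dia Dia not (c or b), 0
3. not Dia not (c or b), 0
4. c or b, 0
5. b, 0
6. Dia not (c or b), 1
7. c or b, 1
8. b, 1
9. not (c or b), 2
10. not c, 2
11. not b, 2
Accessibility: 0R0, 0R1, 1R1, 1R2, 2R2
Complete open branch: countermodel on a T-frame, so not valid in T, nor in K (the same frame is also a K-frame).
S4-tableau for the negation not (Dia Dia not (c or b) implies Dia not (c or b)):
1. not (Dia Dia not (c or b) implies Dia not (c or b)), 0
2. Dia Dia not (c or b), 0
3. not Dia not (c or b), 0
4. c or b, 0
5. b, 0
6. Dia not (c or b), 1
7. c or b, 1
8. b, 1
9. not (c or b), 2
10. not c, 2
11. not b, 2
12. c or b, 2
13. b, 2
Accessibility: 0R0, 0R1, 0R2, 1R1, 1R2, 2R2
Branch closes: b and not b both at 2.
Every branch closes (one shown): valid in S4, hence also in S5 (every theorem of S4 is a theorem of S5).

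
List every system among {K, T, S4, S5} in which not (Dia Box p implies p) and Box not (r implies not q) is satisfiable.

K, T, S4

S4-tableau for the formula:
1. not (Dia Box p implies p) and Box not (r implies not q), 0
2. not (Dia Box p implies p), 0
3. Box not (r implies not q), 0
4. Dia Box p, 0
5. not p, 0
6. not (r implies not q), 0
7. r, 0
8. q, 0
9. Box p, 1
10. not (r implies not q), 1
11. r, 1
12. q, 1
13. p, 1
Accessibility: 0R0, 0R1, 1R1
Complete open branch: satisfiable in S4, hence also in K, T (this S4-model is also a K-model and a T-model).
S5-tableau for the formula:
1. not (Dia Box p implies p) and Box not (r implies not q), 0
2. not (Dia Box p implies p), 0
3. Box not (r implies not q), 0
4. Dia Box p, 0
5. not p, 0
6. not (r implies not q), 0
7. r, 0
8. q, 0
9. Box p, 1
10. not (r implies not q), 1
11. r, 1
12. q, 1
13. p, 0
Accessibility: 0R0, 0R1, 1R0, 1R1
Branch closes: p and not p both at 0.
Every branch closes (one shown): unsatisfiable in S5.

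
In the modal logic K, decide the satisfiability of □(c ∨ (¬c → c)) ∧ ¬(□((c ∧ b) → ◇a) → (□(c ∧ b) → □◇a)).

1. □(c ∨ (¬c → c)) ∧ ¬(□((c ∧ b) → ◇a) → (□(c ∧ b) → □◇a)), u
2. □(c ∨ (¬c → c)), u
3. ¬(□((c ∧ b) → ◇a) → (□(c ∧ b) → □◇a)), u
4. □((c ∧ b) → ◇a), u
5. ¬(□(c ∧ b) → □◇a), u
6. □(c ∧ b), u
7. ¬□◇a, u
8. ¬◇a, v
9. c ∨ (¬c → c), v
10. (c ∧ b) → ◇a, v
11. c ∧ b, v
12. c, v
13. b, v
14. ¬c → c, v
15. ◇a, v
16. a, w
17. ¬a, w
Accessibility: uRv, vRw
Branch closes: a and ¬a both at w.
(One branch shown.) All branches close.

Unsatisfiable (every branch closes)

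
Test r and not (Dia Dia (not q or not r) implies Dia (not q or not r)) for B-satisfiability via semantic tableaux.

1. r and not (Dia Dia (not q or not r) implies Dia (not q or not r)), u
2. r, u
3. not (Dia Dia (not q or not r) implies Dia (not q or not r)), u
4. Dia Dia (not q or not r), u
5. not Dia (not q or not r), u
6. not (not q or not r), u
7. q, u
8. Dia (not q or not r), v
9. not (not q or not r), v
10. q, v
11. r, v
12. not q or not r, w
13. not r, w
Accessibility: uRu, uRv, vRu, vRv, vRw, wRv, wRw

Satisfiable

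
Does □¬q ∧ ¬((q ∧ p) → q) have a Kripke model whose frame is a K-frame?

1. □¬q ∧ ¬((q ∧ p) → q), 0
2. □¬q, 0
3. ¬((q ∧ p) → q), 0
4. q ∧ p, 0
5. ¬q, 0
6. q, 0
7. p, 0
Branch closes: q and ¬q both at 0.
Every branch closes; the branch above is one of them.

Unsatisfiable (every branch closes)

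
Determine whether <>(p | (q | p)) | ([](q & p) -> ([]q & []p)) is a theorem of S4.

Valid

Tableau for the negation ~(<>(p | (q | p)) | ([](q & p) -> ([]q & []p))):
1. ~(<>(p | (q | p)) | ([](q & p) -> ([]q & []p))), w0
2. ~<>(p | (q | p)), w0
3. ~([](q & p) -> ([]q & []p)), w0
4. [](q & p), w0
5. ~([]q & []p), w0
6. ~(p | (q | p)), w0
7. ~p, w0
8. ~(q | p), w0
9. ~q, w0
10. q & p, w0
11. q, w0
12. p, w0
Accessibility: w0Rw0
Branch closes: q and ~q both at w0.
Every branch of the negation's tableau closes; the branch above is one of them.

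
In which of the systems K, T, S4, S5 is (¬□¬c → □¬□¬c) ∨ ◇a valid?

S5

S5-tableau for the negation ¬((¬□¬c → □¬□¬c) ∨ ◇a):
1. ¬((¬□¬c → □¬□¬c) ∨ ◇a), 0
2. ¬(¬□¬c → □¬□¬c), 0
3. ¬◇a, 0
4. ¬□¬c, 0
5. ¬□¬□¬c, 0
6. ¬a, 0
7. c, 1
8. ¬a, 1
9. □¬c, 2
10. ¬a, 2
11. ¬c, 0
12. ¬c, 1
Accessibility: 0R0, 0R1, 0R2, 1R0, 1R1, 1R2, 2R0, 2R1, 2R2
Branch closes: c and ¬c both at 1.
Every branch closes (one shown): valid in S5.
S4-tableau for the negation ¬((¬□¬c → □¬□¬c) ∨ ◇a):
1. ¬((¬□¬c → □¬□¬c) ∨ ◇a), 0
2. ¬(¬□¬c → □¬□¬c), 0
3. ¬◇a, 0
4. ¬□¬c, 0
5. ¬□¬□¬c, 0
6. ¬a, 0
7. c, 1
8. ¬a, 1
9. □¬c, 2
10. ¬a, 2
11. ¬c, 2
Accessibility: 0R0, 0R1, 0R2, 1R1, 2R2
Complete open branch: countermodel on an S4-frame, so not valid in S4, nor in K, T (the same frame is also a K-frame and a T-frame).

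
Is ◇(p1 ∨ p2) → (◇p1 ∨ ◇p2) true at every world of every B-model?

Tableau for the negation ¬(◇(p1 ∨ p2) → (◇p1 ∨ ◇p2)):
1. ¬(◇(p1 ∨ p2) → (◇p1 ∨ ◇p2)), u
2. ◇(p1 ∨ p2), u
3. ¬(◇p1 ∨ ◇p2), u
4. ¬◇p1, u
5. ¬◇p2, u
6. ¬p1, u
7. ¬p2, u
8. p1 ∨ p2, v
9. ¬p1, v
10. ¬p2, v
11. p2, v
Accessibility: uRu, uRv, vRu, vRv
Branch closes: p2 and ¬p2 both at v.
Every branch of the negation's tableau closes; the branch above is one of them.

Yes, valid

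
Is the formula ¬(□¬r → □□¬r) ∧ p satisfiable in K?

Satisfiable

1. ¬(□¬r → □□¬r) ∧ p, w0
2. ¬(□¬r → □□¬r), w0   [∧-rule on 1]
3. p, w0   [∧-rule on 1]
4. □¬r, w0   [¬→-rule on 2]
5. ¬□□¬r, w0   [¬→-rule on 2]
6. ¬□¬r, w1   [¬□-rule on 5: fresh world w1, w0Rw1]
7. ¬r, w1   [□-rule on 4 via w0Rw1]
8. r, w2   [¬□-rule on 6: fresh world w2, w1Rw2]
Accessibility: w0Rw1, w1Rw2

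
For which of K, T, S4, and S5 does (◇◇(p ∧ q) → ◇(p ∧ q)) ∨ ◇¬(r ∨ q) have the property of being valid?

T-tableau for the negation ¬((◇◇(p ∧ q) → ◇(p ∧ q)) ∨ ◇¬(r ∨ q)):
1. ¬((◇◇(p ∧ q) → ◇(p ∧ q)) ∨ ◇¬(r ∨ q)), u
2. ¬(◇◇(p ∧ q) → ◇(p ∧ q)), u
3. ¬◇¬(r ∨ q), u
4. ◇◇(p ∧ q), u
5. ¬◇(p ∧ q), u
6. r ∨ q, u
7. ¬(p ∧ q), u
8. q, u
9. ¬p, u
10. ◇(p ∧ q), v
11. r ∨ q, v
12. ¬(p ∧ q), v
13. q, v
14. ¬p, v
15. p ∧ q, w
16. p, w
17. q, w
Accessibility: uRu, uRv, vRv, vRw, wRw
Complete open branch: countermodel on a T-frame, so not valid in T, nor in K (the same frame is also a K-frame).
S4-tableau for the negation ¬((◇◇(p ∧ q) → ◇(p ∧ q)) ∨ ◇¬(r ∨ q)):
1. ¬((◇◇(p ∧ q) → ◇(p ∧ q)) ∨ ◇¬(r ∨ q)), u
2. ¬(◇◇(p ∧ q) → ◇(p ∧ q)), u
3. ¬◇¬(r ∨ q), u
4. ◇◇(p ∧ q), u
5. ¬◇(p ∧ q), u
6. r ∨ q, u
7. ¬(p ∧ q), u
8. q, u
9. ¬p, u
10. ◇(p ∧ q), v
11. r ∨ q, v
12. ¬(p ∧ q), v
13. q, v
14. ¬p, v
15. p ∧ q, w
16. p, w
17. q, w
18. r ∨ q, w
19. ¬(p ∧ q), w
20. ¬q, w
Accessibility: uRu, uRv, uRw, vRv, vRw, wRw
Branch closes: q and ¬q both at w.
Every branch closes (one shown): valid in S4, hence also in S5 (every theorem of S4 is a theorem of S5).

S4, S5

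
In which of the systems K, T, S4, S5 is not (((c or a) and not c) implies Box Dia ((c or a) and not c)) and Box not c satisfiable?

K, T, S4

S5-tableau for the formula:
1. not (((c or a) and not c) implies Box Dia ((c or a) and not c)) and Box not c, w0
2. not (((c or a) and not c) implies Box Dia ((c or a) and not c)), w0   [and-rule on 1]
3. Box not c, w0   [and-rule on 1]
4. (c or a) and not c, w0   [neg-implies-rule on 2]
5. not Box Dia ((c or a) and not c), w0   [neg-implies-rule on 2]
6. c or a, w0   [and-rule on 4]
7. not c, w0   [and-rule on 4]
8. a, w0   [or-rule on 6 (branches; this branch)]
9. not Dia ((c or a) and not c), w1   [neg-Box-rule on 5: fresh world w1, w0Rw1]
10. not c, w1   [Box-rule on 3 via w0Rw1]
11. not ((c or a) and not c), w0   [neg-Dia-rule on 9 via w1Rw0]
12. not ((c or a) and not c), w1   [neg-Dia-rule on 9 via w1Rw1]
13. not (c or a), w0   [neg-and-rule on 11 (branches; this branch)]
14. not a, w0   [neg-or-rule on 13]
Accessibility: w0Rw0, w0Rw1, w1Rw0, w1Rw1
Branch closes: a and not a both at w0.
Every branch closes (one shown): unsatisfiable in S5.
S4-tableau for the formula:
1. not (((c or a) and not c) implies Box Dia ((c or a) and not c)) and Box not c, w0
2. not (((c or a) and not c) implies Box Dia ((c or a) and not c)), w0   [and-rule on 1]
3. Box not c, w0   [and-rule on 1]
4. (c or a) and not c, w0   [neg-implies-rule on 2]
5. not Box Dia ((c or a) and not c), w0   [neg-implies-rule on 2]
6. c or a, w0   [and-rule on 4]
7. not c, w0   [and-rule on 4]
8. a, w0   [or-rule on 6 (branches; this branch)]
9. not Dia ((c or a) and not c), w1   [neg-Box-rule on 5: fresh world w1, w0Rw1]
10. not c, w1   [Box-rule on 3 via w0Rw1]
11. not ((c or a) and not c), w1   [neg-Dia-rule on 9 via w1Rw1]
12. not (c or a), w1   [neg-and-rule on 11 (branches; this branch)]
13. not a, w1   [neg-or-rule on 12]
Accessibility: w0Rw0, w0Rw1, w1Rw1
Complete open branch: satisfiable in S4, hence also in K, T (this S4-model is also a K-model and a T-model).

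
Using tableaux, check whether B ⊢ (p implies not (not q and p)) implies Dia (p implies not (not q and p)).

Tableau for the negation not ((p implies not (not q and p)) implies Dia (p implies not (not q and p))):
1. not ((p implies not (not q and p)) implies Dia (p implies not (not q and p))), 0
2. p implies not (not q and p), 0
3. not Dia (p implies not (not q and p)), 0
4. not (p implies not (not q and p)), 0
5. p, 0
6. not q and p, 0
7. not q, 0
8. not (not q and p), 0
9. not p, 0
Accessibility: 0R0
Branch closes: p and not p both at 0.
All branches of the negation close; one closing branch shown above.

Valid in B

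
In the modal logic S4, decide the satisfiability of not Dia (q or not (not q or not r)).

1. not Dia (q or not (not q or not r)), w0
2. not (q or not (not q or not r)), w0
3. not q, w0
4. not q or not r, w0
5. not r, w0
Accessibility: w0Rw0

Satisfiable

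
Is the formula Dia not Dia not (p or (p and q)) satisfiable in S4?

1. Dia not Dia not (p or (p and q)), w0
2. not Dia not (p or (p and q)), w1
3. p or (p and q), w1
4. p and q, w1
5. p, w1
6. q, w1
Accessibility: w0Rw0, w0Rw1, w1Rw1

Satisfiable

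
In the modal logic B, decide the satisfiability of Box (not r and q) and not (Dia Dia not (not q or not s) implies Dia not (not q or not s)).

1. Box (not r and q) and not (Dia Dia not (not q or not s) implies Dia not (not q or not s)), 0
2. Box (not r and q), 0
3. not (Dia Dia not (not q or not s) implies Dia not (not q or not s)), 0
4. Dia Dia not (not q or not s), 0
5. not Dia not (not q or not s), 0
6. not r and q, 0
7. not r, 0
8. q, 0
9. not q or not s, 0
10. not s, 0
11. Dia not (not q or not s), 1
12. not r and q, 1
13. not r, 1
14. q, 1
15. not q or not s, 1
16. not s, 1
17. not (not q or not s), 2
18. q, 2
19. s, 2
Accessibility: 0R0, 0R1, 1R0, 1R1, 1R2, 2R1, 2R2

Yes, satisfiable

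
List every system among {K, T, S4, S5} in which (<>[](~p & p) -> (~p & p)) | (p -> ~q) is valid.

T-tableau for the negation ~((<>[](~p & p) -> (~p & p)) | (p -> ~q)):
1. ~((<>[](~p & p) -> (~p & p)) | (p -> ~q)), 0
2. ~(<>[](~p & p) -> (~p & p)), 0
3. ~(p -> ~q), 0
4. <>[](~p & p), 0
5. ~(~p & p), 0
6. p, 0
7. q, 0
8. [](~p & p), 1
9. ~p & p, 1
10. ~p, 1
11. p, 1
Accessibility: 0R0, 0R1, 1R1
Branch closes: p and ~p both at 1.
Every branch closes (one shown): valid in T, hence also in S4, S5 (every theorem of T is a theorem of S4 and S5).
K-tableau for the negation ~((<>[](~p & p) -> (~p & p)) | (p -> ~q)):
1. ~((<>[](~p & p) -> (~p & p)) | (p -> ~q)), 0
2. ~(<>[](~p & p) -> (~p & p)), 0
3. ~(p -> ~q), 0
4. <>[](~p & p), 0
5. ~(~p & p), 0
6. p, 0
7. q, 0
8. [](~p & p), 1
Accessibility: 0R1
Complete open branch: countermodel on a K-frame, so not valid in K.

T, S4, S5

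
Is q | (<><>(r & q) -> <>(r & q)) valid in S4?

Tableau for the negation ~(q | (<><>(r & q) -> <>(r & q))):
1. ~(q | (<><>(r & q) -> <>(r & q))), u
2. ~q, u
3. ~(<><>(r & q) -> <>(r & q)), u
4. <><>(r & q), u
5. ~<>(r & q), u
6. ~(r & q), u
7. <>(r & q), v
8. ~(r & q), v
9. ~q, v
10. r & q, w
11. r, w
12. q, w
13. ~(r & q), w
14. ~q, w
Accessibility: uRu, uRv, uRw, vRv, vRw, wRw
Branch closes: q and ~q both at w.
Every branch of the negation's tableau closes; the branch above is one of them.

Valid in S4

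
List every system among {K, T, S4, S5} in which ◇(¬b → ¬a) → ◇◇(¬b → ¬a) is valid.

T-tableau for the negation ¬(◇(¬b → ¬a) → ◇◇(¬b → ¬a)):
1. ¬(◇(¬b → ¬a) → ◇◇(¬b → ¬a)), 0
2. ◇(¬b → ¬a), 0
3. ¬◇◇(¬b → ¬a), 0
4. ¬◇(¬b → ¬a), 0
5. ¬(¬b → ¬a), 0
6. ¬b, 0
7. a, 0
8. ¬b → ¬a, 1
9. ¬◇(¬b → ¬a), 1
10. ¬(¬b → ¬a), 1
11. ¬b, 1
12. a, 1
13. ¬a, 1
Accessibility: 0R0, 0R1, 1R1
Branch closes: a and ¬a both at 1.
Every branch closes (one shown): valid in T, hence also in S4, S5 (every theorem of T is a theorem of S4 and S5).
K-tableau for the negation ¬(◇(¬b → ¬a) → ◇◇(¬b → ¬a)):
1. ¬(◇(¬b → ¬a) → ◇◇(¬b → ¬a)), 0
2. ◇(¬b → ¬a), 0
3. ¬◇◇(¬b → ¬a), 0
4. ¬b → ¬a, 1
5. ¬◇(¬b → ¬a), 1
6. ¬a, 1
Accessibility: 0R1
Complete open branch: countermodel on a K-frame, so not valid in K.

T, S4, S5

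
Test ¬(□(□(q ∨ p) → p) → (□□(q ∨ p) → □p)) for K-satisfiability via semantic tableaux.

1. ¬(□(□(q ∨ p) → p) → (□□(q ∨ p) → □p)), w0
2. □(□(q ∨ p) → p), w0
3. ¬(□□(q ∨ p) → □p), w0
4. □□(q ∨ p), w0
5. ¬□p, w0
6. ¬p, w1
7. □(q ∨ p) → p, w1
8. □(q ∨ p), w1
9. ¬□(q ∨ p), w1
10. ¬(q ∨ p), w2
11. ¬q, w2
12. ¬p, w2
13. q ∨ p, w2
14. p, w2
Accessibility: w0Rw1, w1Rw2
Branch closes: p and ¬p both at w2.
(One branch shown.) All branches close.

Unsatisfiable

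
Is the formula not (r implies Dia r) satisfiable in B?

1. not (r implies Dia r), w0
2. r, w0
3. not Dia r, w0
4. not r, w0
Accessibility: w0Rw0
Branch closes: r and not r both at w0.
(One branch shown.) All branches close.

Unsatisfiable (every branch closes)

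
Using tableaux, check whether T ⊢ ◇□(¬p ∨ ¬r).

Not valid

Tableau for the negation ¬◇□(¬p ∨ ¬r):
1. ¬◇□(¬p ∨ ¬r), w0
2. ¬□(¬p ∨ ¬r), w0
3. ¬(¬p ∨ ¬r), w1
4. p, w1
5. r, w1
6. ¬□(¬p ∨ ¬r), w1
7. ¬(¬p ∨ ¬r), w2
8. p, w2
9. r, w2
Accessibility: w0Rw0, w0Rw1, w1Rw1, w1Rw2, w2Rw2
The negation has an open branch (countermodel exists).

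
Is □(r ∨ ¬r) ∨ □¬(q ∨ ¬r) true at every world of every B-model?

Valid in B

Tableau for the negation ¬(□(r ∨ ¬r) ∨ □¬(q ∨ ¬r)):
1. ¬(□(r ∨ ¬r) ∨ □¬(q ∨ ¬r)), u
2. ¬□(r ∨ ¬r), u
3. ¬□¬(q ∨ ¬r), u
4. ¬(r ∨ ¬r), v
5. ¬r, v
6. r, v
Accessibility: uRu, uRv, vRu, vRv
Branch closes: r and ¬r both at v.
Every branch of the negation's tableau closes; the branch above is one of them.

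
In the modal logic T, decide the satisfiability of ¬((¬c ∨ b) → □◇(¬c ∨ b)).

Satisfiable

1. ¬((¬c ∨ b) → □◇(¬c ∨ b)), w0
2. ¬c ∨ b, w0
3. ¬□◇(¬c ∨ b), w0
4. b, w0
5. ¬◇(¬c ∨ b), w1
6. ¬(¬c ∨ b), w1
7. c, w1
8. ¬b, w1
Accessibility: w0Rw0, w0Rw1, w1Rw1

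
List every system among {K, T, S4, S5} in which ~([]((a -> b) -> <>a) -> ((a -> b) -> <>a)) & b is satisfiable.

K

K-tableau for the formula:
1. ~([]((a -> b) -> <>a) -> ((a -> b) -> <>a)) & b, 0
2. ~([]((a -> b) -> <>a) -> ((a -> b) -> <>a)), 0
3. b, 0
4. []((a -> b) -> <>a), 0
5. ~((a -> b) -> <>a), 0
6. a -> b, 0
7. ~<>a, 0
Complete open branch: satisfiable in K.
T-tableau for the formula:
1. ~([]((a -> b) -> <>a) -> ((a -> b) -> <>a)) & b, 0
2. ~([]((a -> b) -> <>a) -> ((a -> b) -> <>a)), 0
3. b, 0
4. []((a -> b) -> <>a), 0
5. ~((a -> b) -> <>a), 0
6. a -> b, 0
7. ~<>a, 0
8. (a -> b) -> <>a, 0
9. ~a, 0
10. <>a, 0
11. a, 1
12. (a -> b) -> <>a, 1
13. ~a, 1
Accessibility: 0R0, 0R1, 1R1
Branch closes: a and ~a both at 1.
Every branch closes (one shown): unsatisfiable in T, hence also in S4, S5 (every S4/S5-frame is a T-frame).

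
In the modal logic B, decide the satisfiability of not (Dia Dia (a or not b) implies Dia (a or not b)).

Satisfiable (open branch found)

1. not (Dia Dia (a or not b) implies Dia (a or not b)), w0
2. Dia Dia (a or not b), w0
3. not Dia (a or not b), w0
4. not (a or not b), w0
5. not a, w0
6. b, w0
7. Dia (a or not b), w1
8. not (a or not b), w1
9. not a, w1
10. b, w1
11. a or not b, w2
12. not b, w2
Accessibility: w0Rw0, w0Rw1, w1Rw0, w1Rw1, w1Rw2, w2Rw1, w2Rw2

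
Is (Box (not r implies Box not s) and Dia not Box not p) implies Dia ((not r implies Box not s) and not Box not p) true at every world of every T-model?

Tableau for the negation not ((Box (not r implies Box not s) and Dia not Box not p) implies Dia ((not r implies Box not s) and not Box not p)):
1. not ((Box (not r implies Box not s) and Dia not Box not p) implies Dia ((not r implies Box not s) and not Box not p)), 0
2. Box (not r implies Box not s) and Dia not Box not p, 0
3. not Dia ((not r implies Box not s) and not Box not p), 0
4. Box (not r implies Box not s), 0
5. Dia not Box not p, 0
6. not ((not r implies Box not s) and not Box not p), 0
7. not r implies Box not s, 0
8. Box not p, 0
9. not p, 0
10. Box not s, 0
11. not s, 0
12. not Box not p, 1
13. not ((not r implies Box not s) and not Box not p), 1
14. not r implies Box not s, 1
15. not p, 1
16. not s, 1
17. not (not r implies Box not s), 1
18. not r, 1
19. not Box not s, 1
20. Box not s, 1
21. p, 2
22. not s, 2
23. s, 3
24. not s, 3
Accessibility: 0R0, 0R1, 1R1, 1R2, 1R3, 2R2, 3R3
Branch closes: s and not s both at 3.
Every branch of the negation's tableau closes; the branch above is one of them.

Yes, valid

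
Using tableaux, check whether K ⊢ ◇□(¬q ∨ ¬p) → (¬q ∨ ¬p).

Tableau for the negation ¬(◇□(¬q ∨ ¬p) → (¬q ∨ ¬p)):
1. ¬(◇□(¬q ∨ ¬p) → (¬q ∨ ¬p)), w0
2. ◇□(¬q ∨ ¬p), w0
3. ¬(¬q ∨ ¬p), w0
4. q, w0
5. p, w0
6. □(¬q ∨ ¬p), w1
Accessibility: w0Rw1
The negation has an open branch (countermodel exists).

Invalid (countermodel exists)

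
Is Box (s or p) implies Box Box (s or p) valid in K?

No, not valid

Tableau for the negation not (Box (s or p) implies Box Box (s or p)):
1. not (Box (s or p) implies Box Box (s or p)), 0
2. Box (s or p), 0   [neg-implies-rule on 1]
3. not Box Box (s or p), 0   [neg-implies-rule on 1]
4. not Box (s or p), 1   [neg-Box-rule on 3: fresh world 1, 0R1]
5. s or p, 1   [Box-rule on 2 via 0R1]
6. p, 1   [or-rule on 5 (branches; this branch)]
7. not (s or p), 2   [neg-Box-rule on 4: fresh world 2, 1R2]
8. not s, 2   [neg-or-rule on 7]
9. not p, 2   [neg-or-rule on 7]
Accessibility: 0R1, 1R2
The negation has an open branch (countermodel exists).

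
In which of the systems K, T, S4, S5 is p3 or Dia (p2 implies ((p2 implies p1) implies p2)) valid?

T-tableau for the negation not (p3 or Dia (p2 implies ((p2 implies p1) implies p2))):
1. not (p3 or Dia (p2 implies ((p2 implies p1) implies p2))), u
2. not p3, u
3. not Dia (p2 implies ((p2 implies p1) implies p2)), u
4. not (p2 implies ((p2 implies p1) implies p2)), u
5. p2, u
6. not ((p2 implies p1) implies p2), u
7. p2 implies p1, u
8. not p2, u
Accessibility: uRu
Branch closes: p2 and not p2 both at u.
Every branch closes (one shown): valid in T, hence also in S4, S5 (every theorem of T is a theorem of S4 and S5).
K-tableau for the negation not (p3 or Dia (p2 implies ((p2 implies p1) implies p2))):
1. not (p3 or Dia (p2 implies ((p2 implies p1) implies p2))), u
2. not p3, u
3. not Dia (p2 implies ((p2 implies p1) implies p2)), u
Complete open branch: countermodel on a K-frame, so not valid in K.

T, S4, S5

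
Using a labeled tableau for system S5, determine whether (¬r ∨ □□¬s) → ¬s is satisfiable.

1. (¬r ∨ □□¬s) → ¬s, 0
2. ¬s, 0
Accessibility: 0R0

Satisfiable (open branch found)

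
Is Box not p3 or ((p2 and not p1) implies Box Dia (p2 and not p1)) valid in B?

Tableau for the negation not (Box not p3 or ((p2 and not p1) implies Box Dia (p2 and not p1))):
1. not (Box not p3 or ((p2 and not p1) implies Box Dia (p2 and not p1))), w0
2. not Box not p3, w0   [neg-or-rule on 1]
3. not ((p2 and not p1) implies Box Dia (p2 and not p1)), w0   [neg-or-rule on 1]
4. p2 and not p1, w0   [neg-implies-rule on 3]
5. not Box Dia (p2 and not p1), w0   [neg-implies-rule on 3]
6. p2, w0   [and-rule on 4]
7. not p1, w0   [and-rule on 4]
8. p3, w1   [neg-Box-rule on 2: fresh world w1, w0Rw1]
9. not Dia (p2 and not p1), w2   [neg-Box-rule on 5: fresh world w2, w0Rw2]
10. not (p2 and not p1), w0   [neg-Dia-rule on 9 via w2Rw0]
11. not (p2 and not p1), w2   [neg-Dia-rule on 9 via w2Rw2]
12. p1, w0   [neg-and-rule on 10 (branches; this branch)]
Accessibility: w0Rw0, w0Rw1, w0Rw2, w1Rw0, w1Rw1, w2Rw0, w2Rw2
Branch closes: p1 and not p1 both at w0.
Every branch of the negation's tableau closes; the branch above is one of them.

Yes, valid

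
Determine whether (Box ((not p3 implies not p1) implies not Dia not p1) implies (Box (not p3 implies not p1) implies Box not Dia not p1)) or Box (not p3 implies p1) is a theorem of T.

Valid

Tableau for the negation not ((Box ((not p3 implies not p1) implies not Dia not p1) implies (Box (not p3 implies not p1) implies Box not Dia not p1)) or Box (not p3 implies p1)):
1. not ((Box ((not p3 implies not p1) implies not Dia not p1) implies (Box (not p3 implies not p1) implies Box not Dia not p1)) or Box (not p3 implies p1)), 0
2. not (Box ((not p3 implies not p1) implies not Dia not p1) implies (Box (not p3 implies not p1) implies Box not Dia not p1)), 0
3. not Box (not p3 implies p1), 0
4. Box ((not p3 implies not p1) implies not Dia not p1), 0
5. not (Box (not p3 implies not p1) implies Box not Dia not p1), 0
6. Box (not p3 implies not p1), 0
7. not Box not Dia not p1, 0
8. (not p3 implies not p1) implies not Dia not p1, 0
9. not p3 implies not p1, 0
10. not Dia not p1, 0
11. p1, 0
12. p3, 0
13. not (not p3 implies p1), 1
14. not p3, 1
15. not p1, 1
16. (not p3 implies not p1) implies not Dia not p1, 1
17. not p3 implies not p1, 1
18. p1, 1
Accessibility: 0R0, 0R1, 1R1
Branch closes: p1 and not p1 both at 1.
All branches of the negation close; one closing branch shown above.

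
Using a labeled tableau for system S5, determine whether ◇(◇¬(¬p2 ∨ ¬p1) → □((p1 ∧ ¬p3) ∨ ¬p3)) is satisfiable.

Satisfiable (open branch found)

1. ◇(◇¬(¬p2 ∨ ¬p1) → □((p1 ∧ ¬p3) ∨ ¬p3)), u
2. ◇¬(¬p2 ∨ ¬p1) → □((p1 ∧ ¬p3) ∨ ¬p3), v
3. □((p1 ∧ ¬p3) ∨ ¬p3), v
4. (p1 ∧ ¬p3) ∨ ¬p3, u
5. (p1 ∧ ¬p3) ∨ ¬p3, v
6. ¬p3, u
7. ¬p3, v
Accessibility: uRu, uRv, vRu, vRv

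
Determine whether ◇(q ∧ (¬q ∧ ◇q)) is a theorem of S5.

Not valid

Tableau for the negation ¬◇(q ∧ (¬q ∧ ◇q)):
1. ¬◇(q ∧ (¬q ∧ ◇q)), w0
2. ¬(q ∧ (¬q ∧ ◇q)), w0   [¬◇-rule on 1 via w0Rw0]
3. ¬(¬q ∧ ◇q), w0   [¬∧-rule on 2 (branches; this branch)]
4. ¬◇q, w0   [¬∧-rule on 3 (branches; this branch)]
5. ¬q, w0   [¬◇-rule on 4 via w0Rw0]
Accessibility: w0Rw0
The negation has an open branch (countermodel exists).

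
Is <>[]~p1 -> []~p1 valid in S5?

Valid in S5

Tableau for the negation ~(<>[]~p1 -> []~p1):
1. ~(<>[]~p1 -> []~p1), w0
2. <>[]~p1, w0
3. ~[]~p1, w0
4. []~p1, w1
5. ~p1, w0
6. ~p1, w1
7. p1, w2
8. ~p1, w2
Accessibility: w0Rw0, w0Rw1, w0Rw2, w1Rw0, w1Rw1, w1Rw2, w2Rw0, w2Rw1, w2Rw2
Branch closes: p1 and ~p1 both at w2.
All branches of the negation close; one closing branch shown above.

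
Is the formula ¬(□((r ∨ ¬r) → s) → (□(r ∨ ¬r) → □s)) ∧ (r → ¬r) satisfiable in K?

No, unsatisfiable

1. ¬(□((r ∨ ¬r) → s) → (□(r ∨ ¬r) → □s)) ∧ (r → ¬r), u
2. ¬(□((r ∨ ¬r) → s) → (□(r ∨ ¬r) → □s)), u
3. r → ¬r, u
4. □((r ∨ ¬r) → s), u
5. ¬(□(r ∨ ¬r) → □s), u
6. □(r ∨ ¬r), u
7. ¬□s, u
8. ¬r, u
9. ¬s, v
10. (r ∨ ¬r) → s, v
11. r ∨ ¬r, v
12. ¬(r ∨ ¬r), v
13. ¬r, v
14. r, v
Accessibility: uRv
Branch closes: r and ¬r both at v.
(One branch shown.) All branches close.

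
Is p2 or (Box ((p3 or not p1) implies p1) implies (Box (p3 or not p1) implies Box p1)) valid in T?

Tableau for the negation not (p2 or (Box ((p3 or not p1) implies p1) implies (Box (p3 or not p1) implies Box p1))):
1. not (p2 or (Box ((p3 or not p1) implies p1) implies (Box (p3 or not p1) implies Box p1))), w0
2. not p2, w0   [neg-or-rule on 1]
3. not (Box ((p3 or not p1) implies p1) implies (Box (p3 or not p1) implies Box p1)), w0   [neg-or-rule on 1]
4. Box ((p3 or not p1) implies p1), w0   [neg-implies-rule on 3]
5. not (Box (p3 or not p1) implies Box p1), w0   [neg-implies-rule on 3]
6. Box (p3 or not p1), w0   [neg-implies-rule on 5]
7. not Box p1, w0   [neg-implies-rule on 5]
8. (p3 or not p1) implies p1, w0   [Box-rule on 4 via w0Rw0]
9. p3 or not p1, w0   [Box-rule on 6 via w0Rw0]
10. p1, w0   [implies-rule on 8 (branches; this branch)]
11. p3, w0   [or-rule on 9 (branches; this branch)]
12. not p1, w1   [neg-Box-rule on 7: fresh world w1, w0Rw1]
13. (p3 or not p1) implies p1, w1   [Box-rule on 4 via w0Rw1]
14. p3 or not p1, w1   [Box-rule on 6 via w0Rw1]
15. not (p3 or not p1), w1   [implies-rule on 13 (branches; this branch)]
16. not p3, w1   [neg-or-rule on 15]
17. p1, w1   [neg-or-rule on 15]
Accessibility: w0Rw0, w0Rw1, w1Rw1
Branch closes: p1 and not p1 both at w1.
All branches of the negation close; one closing branch shown above.

Yes, valid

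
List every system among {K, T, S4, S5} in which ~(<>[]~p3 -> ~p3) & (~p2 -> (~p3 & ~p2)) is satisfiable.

K, T, S4

S4-tableau for the formula:
1. ~(<>[]~p3 -> ~p3) & (~p2 -> (~p3 & ~p2)), 0
2. ~(<>[]~p3 -> ~p3), 0
3. ~p2 -> (~p3 & ~p2), 0
4. <>[]~p3, 0
5. p3, 0
6. p2, 0
7. []~p3, 1
8. ~p3, 1
Accessibility: 0R0, 0R1, 1R1
Complete open branch: satisfiable in S4, hence also in K, T (this S4-model is also a K-model and a T-model).
S5-tableau for the formula:
1. ~(<>[]~p3 -> ~p3) & (~p2 -> (~p3 & ~p2)), 0
2. ~(<>[]~p3 -> ~p3), 0
3. ~p2 -> (~p3 & ~p2), 0
4. <>[]~p3, 0
5. p3, 0
6. p2, 0
7. []~p3, 1
8. ~p3, 0
Accessibility: 0R0, 0R1, 1R0, 1R1
Branch closes: p3 and ~p3 both at 0.
Every branch closes (one shown): unsatisfiable in S5.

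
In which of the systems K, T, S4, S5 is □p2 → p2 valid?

T, S4, S5

T-tableau for the negation ¬(□p2 → p2):
1. ¬(□p2 → p2), 0
2. □p2, 0   [¬→-rule on 1]
3. ¬p2, 0   [¬→-rule on 1]
4. p2, 0   [□-rule on 2 via 0R0]
Accessibility: 0R0
Branch closes: p2 and ¬p2 both at 0.
Every branch closes (one shown): valid in T, hence also in S4, S5 (every theorem of T is a theorem of S4 and S5).
K-tableau for the negation ¬(□p2 → p2):
1. ¬(□p2 → p2), 0
2. □p2, 0   [¬→-rule on 1]
3. ¬p2, 0   [¬→-rule on 1]
Complete open branch: countermodel on a K-frame, so not valid in K.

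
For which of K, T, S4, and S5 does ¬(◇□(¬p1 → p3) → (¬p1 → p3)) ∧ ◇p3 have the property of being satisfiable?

S5-tableau for the formula:
1. ¬(◇□(¬p1 → p3) → (¬p1 → p3)) ∧ ◇p3, w0
2. ¬(◇□(¬p1 → p3) → (¬p1 → p3)), w0
3. ◇p3, w0
4. ◇□(¬p1 → p3), w0
5. ¬(¬p1 → p3), w0
6. ¬p1, w0
7. ¬p3, w0
8. p3, w1
9. □(¬p1 → p3), w2
10. ¬p1 → p3, w0
11. ¬p1 → p3, w1
12. ¬p1 → p3, w2
13. p3, w0
Accessibility: w0Rw0, w0Rw1, w0Rw2, w1Rw0, w1Rw1, w1Rw2, w2Rw0, w2Rw1, w2Rw2
Branch closes: p3 and ¬p3 both at w0.
Every branch closes (one shown): unsatisfiable in S5.
S4-tableau for the formula:
1. ¬(◇□(¬p1 → p3) → (¬p1 → p3)) ∧ ◇p3, w0
2. ¬(◇□(¬p1 → p3) → (¬p1 → p3)), w0
3. ◇p3, w0
4. ◇□(¬p1 → p3), w0
5. ¬(¬p1 → p3), w0
6. ¬p1, w0
7. ¬p3, w0
8. p3, w1
9. □(¬p1 → p3), w2
10. ¬p1 → p3, w2
11. p3, w2
Accessibility: w0Rw0, w0Rw1, w0Rw2, w1Rw1, w2Rw2
Complete open branch: satisfiable in S4, hence also in K, T (this S4-model is also a K-model and a T-model).

K, T, S4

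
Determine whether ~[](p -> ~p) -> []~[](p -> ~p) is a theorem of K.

Invalid (countermodel exists)

Tableau for the negation ~(~[](p -> ~p) -> []~[](p -> ~p)):
1. ~(~[](p -> ~p) -> []~[](p -> ~p)), u
2. ~[](p -> ~p), u   [~->-rule on 1]
3. ~[]~[](p -> ~p), u   [~->-rule on 1]
4. ~(p -> ~p), v   [~[]-rule on 2: fresh world v, uRv]
5. p, v   [~->-rule on 4]
6. [](p -> ~p), w   [~[]-rule on 3: fresh world w, uRw]
Accessibility: uRv, uRw
The negation has an open branch (countermodel exists).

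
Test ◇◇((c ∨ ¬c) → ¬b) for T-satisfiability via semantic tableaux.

1. ◇◇((c ∨ ¬c) → ¬b), u
2. ◇((c ∨ ¬c) → ¬b), v   [◇-rule on 1: fresh world v, uRv]
3. (c ∨ ¬c) → ¬b, w   [◇-rule on 2: fresh world w, vRw]
4. ¬b, w   [→-rule on 3 (branches; this branch)]
Accessibility: uRu, uRv, vRv, vRw, wRw

Satisfiable (open branch found)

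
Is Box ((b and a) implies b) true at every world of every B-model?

Tableau for the negation not Box ((b and a) implies b):
1. not Box ((b and a) implies b), u
2. not ((b and a) implies b), v
3. b and a, v
4. not b, v
5. b, v
6. a, v
Accessibility: uRu, uRv, vRu, vRv
Branch closes: b and not b both at v.
Every branch of the negation's tableau closes; the branch above is one of them.

Valid in B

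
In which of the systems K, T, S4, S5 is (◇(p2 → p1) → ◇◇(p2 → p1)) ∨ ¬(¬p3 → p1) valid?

T, S4, S5

T-tableau for the negation ¬((◇(p2 → p1) → ◇◇(p2 → p1)) ∨ ¬(¬p3 → p1)):
1. ¬((◇(p2 → p1) → ◇◇(p2 → p1)) ∨ ¬(¬p3 → p1)), u
2. ¬(◇(p2 → p1) → ◇◇(p2 → p1)), u
3. ¬p3 → p1, u
4. ◇(p2 → p1), u
5. ¬◇◇(p2 → p1), u
6. ¬◇(p2 → p1), u
7. ¬(p2 → p1), u
8. p2, u
9. ¬p1, u
10. p3, u
11. p2 → p1, v
12. ¬◇(p2 → p1), v
13. ¬(p2 → p1), v
14. p2, v
15. ¬p1, v
16. p1, v
Accessibility: uRu, uRv, vRv
Branch closes: p1 and ¬p1 both at v.
Every branch closes (one shown): valid in T, hence also in S4, S5 (every theorem of T is a theorem of S4 and S5).
K-tableau for the negation ¬((◇(p2 → p1) → ◇◇(p2 → p1)) ∨ ¬(¬p3 → p1)):
1. ¬((◇(p2 → p1) → ◇◇(p2 → p1)) ∨ ¬(¬p3 → p1)), u
2. ¬(◇(p2 → p1) → ◇◇(p2 → p1)), u
3. ¬p3 → p1, u
4. ◇(p2 → p1), u
5. ¬◇◇(p2 → p1), u
6. p1, u
7. p2 → p1, v
8. ¬◇(p2 → p1), v
9. p1, v
Accessibility: uRv
Complete open branch: countermodel on a K-frame, so not valid in K.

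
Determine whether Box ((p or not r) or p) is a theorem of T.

Invalid (countermodel exists)

Tableau for the negation not Box ((p or not r) or p):
1. not Box ((p or not r) or p), w0
2. not ((p or not r) or p), w1   [neg-Box-rule on 1: fresh world w1, w0Rw1]
3. not (p or not r), w1   [neg-or-rule on 2]
4. not p, w1   [neg-or-rule on 2]
5. r, w1   [neg-or-rule on 3]
Accessibility: w0Rw0, w0Rw1, w1Rw1
The negation has an open branch (countermodel exists).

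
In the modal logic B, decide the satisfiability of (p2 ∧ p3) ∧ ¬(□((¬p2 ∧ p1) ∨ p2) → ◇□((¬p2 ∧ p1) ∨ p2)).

Unsatisfiable (every branch closes)

1. (p2 ∧ p3) ∧ ¬(□((¬p2 ∧ p1) ∨ p2) → ◇□((¬p2 ∧ p1) ∨ p2)), w0
2. p2 ∧ p3, w0
3. ¬(□((¬p2 ∧ p1) ∨ p2) → ◇□((¬p2 ∧ p1) ∨ p2)), w0
4. p2, w0
5. p3, w0
6. □((¬p2 ∧ p1) ∨ p2), w0
7. ¬◇□((¬p2 ∧ p1) ∨ p2), w0
8. (¬p2 ∧ p1) ∨ p2, w0
9. ¬□((¬p2 ∧ p1) ∨ p2), w0
10. ¬((¬p2 ∧ p1) ∨ p2), w1
11. ¬(¬p2 ∧ p1), w1
12. ¬p2, w1
13. (¬p2 ∧ p1) ∨ p2, w1
14. ¬□((¬p2 ∧ p1) ∨ p2), w1
15. ¬p1, w1
16. ¬p2 ∧ p1, w1
17. p1, w1
Accessibility: w0Rw0, w0Rw1, w1Rw0, w1Rw1
Branch closes: p1 and ¬p1 both at w1.
All branches of the tableau close; one closing branch shown above.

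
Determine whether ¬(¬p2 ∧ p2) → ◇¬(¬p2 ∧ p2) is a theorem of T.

Tableau for the negation ¬(¬(¬p2 ∧ p2) → ◇¬(¬p2 ∧ p2)):
1. ¬(¬(¬p2 ∧ p2) → ◇¬(¬p2 ∧ p2)), u
2. ¬(¬p2 ∧ p2), u
3. ¬◇¬(¬p2 ∧ p2), u
4. ¬p2 ∧ p2, u
5. ¬p2, u
6. p2, u
Accessibility: uRu
Branch closes: p2 and ¬p2 both at u.
All branches of the negation close; one closing branch shown above.

Yes, valid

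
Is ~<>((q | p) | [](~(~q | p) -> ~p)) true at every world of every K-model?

No, not valid

Tableau for the negation <>((q | p) | [](~(~q | p) -> ~p)):
1. <>((q | p) | [](~(~q | p) -> ~p)), w0
2. (q | p) | [](~(~q | p) -> ~p), w1   [<>-rule on 1: fresh world w1, w0Rw1]
3. [](~(~q | p) -> ~p), w1   [|-rule on 2 (branches; this branch)]
Accessibility: w0Rw1
The negation has an open branch (countermodel exists).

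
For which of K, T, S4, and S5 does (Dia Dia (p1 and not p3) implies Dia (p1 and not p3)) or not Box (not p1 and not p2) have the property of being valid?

S4, S5

T-tableau for the negation not ((Dia Dia (p1 and not p3) implies Dia (p1 and not p3)) or not Box (not p1 and not p2)):
1. not ((Dia Dia (p1 and not p3) implies Dia (p1 and not p3)) or not Box (not p1 and not p2)), w0
2. not (Dia Dia (p1 and not p3) implies Dia (p1 and not p3)), w0
3. Box (not p1 and not p2), w0
4. Dia Dia (p1 and not p3), w0
5. not Dia (p1 and not p3), w0
6. not p1 and not p2, w0
7. not p1, w0
8. not p2, w0
9. not (p1 and not p3), w0
10. p3, w0
11. Dia (p1 and not p3), w1
12. not p1 and not p2, w1
13. not p1, w1
14. not p2, w1
15. not (p1 and not p3), w1
16. p3, w1
17. p1 and not p3, w2
18. p1, w2
19. not p3, w2
Accessibility: w0Rw0, w0Rw1, w1Rw1, w1Rw2, w2Rw2
Complete open branch: countermodel on a T-frame, so not valid in T, nor in K (the same frame is also a K-frame).
S4-tableau for the negation not ((Dia Dia (p1 and not p3) implies Dia (p1 and not p3)) or not Box (not p1 and not p2)):
1. not ((Dia Dia (p1 and not p3) implies Dia (p1 and not p3)) or not Box (not p1 and not p2)), w0
2. not (Dia Dia (p1 and not p3) implies Dia (p1 and not p3)), w0
3. Box (not p1 and not p2), w0
4. Dia Dia (p1 and not p3), w0
5. not Dia (p1 and not p3), w0
6. not p1 and not p2, w0
7. not p1, w0
8. not p2, w0
9. not (p1 and not p3), w0
10. p3, w0
11. Dia (p1 and not p3), w1
12. not p1 and not p2, w1
13. not p1, w1
14. not p2, w1
15. not (p1 and not p3), w1
16. p3, w1
17. p1 and not p3, w2
18. p1, w2
19. not p3, w2
20. not p1 and not p2, w2
21. not p1, w2
22. not p2, w2
Accessibility: w0Rw0, w0Rw1, w0Rw2, w1Rw1, w1Rw2, w2Rw2
Branch closes: p1 and not p1 both at w2.
Every branch closes (one shown): valid in S4, hence also in S5 (every theorem of S4 is a theorem of S5).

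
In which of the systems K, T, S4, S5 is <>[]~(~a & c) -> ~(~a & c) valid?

S5

S4-tableau for the negation ~(<>[]~(~a & c) -> ~(~a & c)):
1. ~(<>[]~(~a & c) -> ~(~a & c)), u
2. <>[]~(~a & c), u   [~->-rule on 1]
3. ~a & c, u   [~->-rule on 1]
4. ~a, u   [&-rule on 3]
5. c, u   [&-rule on 3]
6. []~(~a & c), v   [<>-rule on 2: fresh world v, uRv]
7. ~(~a & c), v   [[]-rule on 6 via vRv]
8. ~c, v   [~&-rule on 7 (branches; this branch)]
Accessibility: uRu, uRv, vRv
Complete open branch: countermodel on an S4-frame, so not valid in S4, nor in K, T (the same frame is also a K-frame and a T-frame).
S5-tableau for the negation ~(<>[]~(~a & c) -> ~(~a & c)):
1. ~(<>[]~(~a & c) -> ~(~a & c)), u
2. <>[]~(~a & c), u   [~->-rule on 1]
3. ~a & c, u   [~->-rule on 1]
4. ~a, u   [&-rule on 3]
5. c, u   [&-rule on 3]
6. []~(~a & c), v   [<>-rule on 2: fresh world v, uRv]
7. ~(~a & c), u   [[]-rule on 6 via vRu]
8. ~(~a & c), v   [[]-rule on 6 via vRv]
9. ~c, u   [~&-rule on 7 (branches; this branch)]
Accessibility: uRu, uRv, vRu, vRv
Branch closes: c and ~c both at u.
Every branch closes (one shown): valid in S5.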